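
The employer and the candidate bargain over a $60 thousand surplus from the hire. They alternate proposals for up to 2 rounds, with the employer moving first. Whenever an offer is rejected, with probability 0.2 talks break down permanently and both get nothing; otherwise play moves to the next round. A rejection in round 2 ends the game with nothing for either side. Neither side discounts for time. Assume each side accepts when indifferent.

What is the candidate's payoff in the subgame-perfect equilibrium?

Round 2 (the candidate proposes): rejection yields 0 for the employer; the candidate offers 0 and keeps 60.
Round 1 (the employer proposes): rejecting gives the candidate an expected 0.8 × 60 = 48, so the employer offers 48, keeping 12.

48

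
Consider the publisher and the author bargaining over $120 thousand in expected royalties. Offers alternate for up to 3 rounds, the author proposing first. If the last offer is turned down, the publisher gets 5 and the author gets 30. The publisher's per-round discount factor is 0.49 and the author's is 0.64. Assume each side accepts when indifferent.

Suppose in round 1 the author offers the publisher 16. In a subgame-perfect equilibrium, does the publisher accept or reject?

Round 3 (the author proposes): the publisher gets 5 if talks fail, so the author offers 5 and keeps 115.
Round 2 (the publisher proposes): the author can get 115 next round, worth 0.64 × 115 = 73.6 now. The publisher offers 73.6 and keeps 120 − 73.6 = 46.4.
So by rejecting in round 1, the publisher gets 46.4 next round, worth 0.49 × 46.4 = 22.736 now.
Offer 16 < 22.736, so the publisher rejects.

Reject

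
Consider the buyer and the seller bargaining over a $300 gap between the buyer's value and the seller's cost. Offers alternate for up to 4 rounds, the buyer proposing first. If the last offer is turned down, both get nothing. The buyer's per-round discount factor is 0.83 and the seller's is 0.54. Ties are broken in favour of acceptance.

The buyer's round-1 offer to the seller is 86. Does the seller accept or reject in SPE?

Round 4 (the seller proposes): rejection yields 0 for the buyer; the seller offers 0 and keeps 300.
Round 3 (the buyer proposes): the seller can get 300 next round, worth 0.54 × 300 = 162 now, so the buyer offers 162, keeping 138.
Round 2 (the seller proposes): the buyer can get 138 next round, worth 0.83 × 138 = 114.54 now. The seller offers 114.54 and keeps 300 − 114.54 = 185.46.
So by rejecting in round 1, the seller gets 185.46 next round, worth 0.54 × 185.46 = 100.1484 now.
Offer 86 < 100.1484, so the seller rejects.

Reject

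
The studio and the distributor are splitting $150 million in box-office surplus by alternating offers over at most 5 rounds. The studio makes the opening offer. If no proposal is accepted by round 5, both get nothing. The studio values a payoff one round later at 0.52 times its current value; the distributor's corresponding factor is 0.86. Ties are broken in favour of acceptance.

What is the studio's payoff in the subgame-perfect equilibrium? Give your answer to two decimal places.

Round 5 (the studio proposes): the distributor will accept anything ≥ 0, so the studio offers 0 and keeps 150.
Round 4 (the distributor proposes): the studio can get 150 next round, worth 0.52 × 150 = 78 now; the distributor offers that and keeps 72.
Round 3 (the studio proposes): the distributor can get 72 next round, worth 0.86 × 72 = 61.92 now. The studio offers 61.92 and keeps 150 − 61.92 = 88.08.
Round 2 (the distributor proposes): the studio can get 88.08 next round, worth 0.52 × 88.08 = 45.8016 now; the distributor offers that and keeps 104.1984.
Round 1 (the studio proposes): the distributor can get 104.1984 next round, worth 0.86 × 104.1984 = 89.610624 now; the studio offers that and keeps 60.389376.

60.39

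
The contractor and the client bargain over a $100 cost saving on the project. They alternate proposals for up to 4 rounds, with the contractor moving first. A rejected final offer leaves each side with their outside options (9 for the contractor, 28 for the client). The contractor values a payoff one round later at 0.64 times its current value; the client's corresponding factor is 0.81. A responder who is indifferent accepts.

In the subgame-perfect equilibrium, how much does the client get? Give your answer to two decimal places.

Round 4 (the client proposes): the contractor gets 9 if talks fail, so the client offers 9 and keeps 91.
Round 3 (the contractor proposes): the client can get 91 next round, worth 0.81 × 91 = 73.71 now; the contractor offers that and keeps 26.29.
Round 2 (the client proposes): the contractor can get 26.29 next round, worth 0.64 × 26.29 = 16.8256 now, so the client offers 16.8256, keeping 83.1744.
Round 1 (the contractor proposes): the client can get 83.1744 next round, worth 0.81 × 83.1744 = 67.371264 now, so the contractor offers 67.371264, keeping 32.628736.

67.37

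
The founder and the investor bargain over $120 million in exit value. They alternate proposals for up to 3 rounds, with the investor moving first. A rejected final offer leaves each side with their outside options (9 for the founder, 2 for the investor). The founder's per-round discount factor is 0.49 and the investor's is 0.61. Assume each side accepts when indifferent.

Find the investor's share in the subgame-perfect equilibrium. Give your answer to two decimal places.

Work backward from the last round.
Round 3 (the investor proposes): the founder gets 9 if talks fail, so the investor offers 9 and keeps 111.
Round 2 (the founder proposes): the investor can get 111 next round, worth 0.61 × 111 = 67.71 now; the founder offers that and keeps 52.29.
Round 1 (the investor proposes): the founder can get 52.29 next round, worth 0.49 × 52.29 = 25.6221 now; the investor offers that and keeps 94.3779.

94.38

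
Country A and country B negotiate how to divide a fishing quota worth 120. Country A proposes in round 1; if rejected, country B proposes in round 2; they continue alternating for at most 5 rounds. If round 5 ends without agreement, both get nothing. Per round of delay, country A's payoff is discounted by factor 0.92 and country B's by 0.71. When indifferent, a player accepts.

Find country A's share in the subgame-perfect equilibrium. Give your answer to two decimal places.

108.73

Solve by backward induction from round 5.
Round 5 (country A proposes): country B will accept anything ≥ 0, so country A offers 0 and keeps 120.
Round 4 (country B proposes): country A can get 120 next round, worth 0.92 × 120 = 110.4 now. Country B offers 110.4 and keeps 120 − 110.4 = 9.6.
Round 3 (country A proposes): country B can get 9.6 next round, worth 0.71 × 9.6 = 6.816 now. Country A offers 6.816 and keeps 120 − 6.816 = 113.184.
Round 2 (country B proposes): country A can get 113.184 next round, worth 0.92 × 113.184 = 104.12928 now; country B offers that and keeps 15.87072.
Round 1 (country A proposes): country B can get 15.87072 next round, worth 0.71 × 15.87072 = 11.2682112 now, so country A offers 11.2682112, keeping 108.7317888.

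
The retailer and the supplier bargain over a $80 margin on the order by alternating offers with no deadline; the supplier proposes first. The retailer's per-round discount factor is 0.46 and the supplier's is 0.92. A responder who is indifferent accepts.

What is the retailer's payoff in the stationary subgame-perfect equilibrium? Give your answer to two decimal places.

5.10

In a stationary SPE each proposer offers the other exactly their discounted continuation value.
If the supplier keeps x when proposing and the retailer keeps y when proposing, then x = 80 − 0.46y and y = 80 − 0.92x.
Solving: x = 80(1 − 0.46) / (1 − 0.92·0.46) = 43.2 / 0.5768 ≈ 74.8960.
The retailer gets 80 − 74.8960 ≈ 5.1040.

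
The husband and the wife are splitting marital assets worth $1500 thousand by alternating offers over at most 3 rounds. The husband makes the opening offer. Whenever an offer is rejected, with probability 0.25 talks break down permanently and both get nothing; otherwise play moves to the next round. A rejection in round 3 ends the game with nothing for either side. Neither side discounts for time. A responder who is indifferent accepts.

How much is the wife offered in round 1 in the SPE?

Round 3 (the husband proposes): rejection yields 0 for the wife; the husband offers 0 and keeps 1500.
Round 2 (the wife proposes): rejecting gives the husband an expected 0.75 × 1500 = 1125. The wife offers 1125 and keeps 1500 − 1125 = 375.
Round 1 (the husband proposes): rejecting gives the wife an expected 0.75 × 375 = 281.25. The husband offers 281.25 and keeps 1500 − 281.25 = 1218.75.

281.25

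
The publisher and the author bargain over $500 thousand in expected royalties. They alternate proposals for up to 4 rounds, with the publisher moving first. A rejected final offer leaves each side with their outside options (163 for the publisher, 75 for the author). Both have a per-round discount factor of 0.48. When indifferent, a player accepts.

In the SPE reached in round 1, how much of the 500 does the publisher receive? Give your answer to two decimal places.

Round 4 (the author proposes): the publisher gets 163 if talks fail, so the author offers 163 and keeps 337.
Round 3 (the publisher proposes): the author can get 337 next round, worth 0.48 × 337 = 161.76 now, so the publisher offers 161.76, keeping 338.24.
Round 2 (the author proposes): the publisher can get 338.24 next round, worth 0.48 × 338.24 = 162.3552 now, so the author offers 162.3552, keeping 337.6448.
Round 1 (the publisher proposes): the author can get 337.6448 next round, worth 0.48 × 337.6448 = 162.069504 now. The publisher offers 162.069504 and keeps 500 − 162.069504 = 337.930496.

337.93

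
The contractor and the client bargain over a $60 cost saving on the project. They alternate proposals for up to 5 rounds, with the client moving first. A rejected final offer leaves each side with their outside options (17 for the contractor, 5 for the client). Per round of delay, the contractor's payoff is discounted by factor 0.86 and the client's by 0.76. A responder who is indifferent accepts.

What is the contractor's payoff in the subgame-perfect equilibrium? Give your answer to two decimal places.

27.74

Round 5 (the client proposes): the contractor gets 17 if talks fail, so the client offers 17 and keeps 43.
Round 4 (the contractor proposes): the client can get 43 next round, worth 0.76 × 43 = 32.68 now. The contractor offers 32.68 and keeps 60 − 32.68 = 27.32.
Round 3 (the client proposes): the contractor can get 27.32 next round, worth 0.86 × 27.32 = 23.4952 now, so the client offers 23.4952, keeping 36.5048.
Round 2 (the contractor proposes): the client can get 36.5048 next round, worth 0.76 × 36.5048 = 27.743648 now; the contractor offers that and keeps 32.256352.
Round 1 (the client proposes): the contractor can get 32.256352 next round, worth 0.86 × 32.256352 = 27.74046272 now. The client offers 27.74046272 and keeps 60 − 27.74046272 = 32.25953728.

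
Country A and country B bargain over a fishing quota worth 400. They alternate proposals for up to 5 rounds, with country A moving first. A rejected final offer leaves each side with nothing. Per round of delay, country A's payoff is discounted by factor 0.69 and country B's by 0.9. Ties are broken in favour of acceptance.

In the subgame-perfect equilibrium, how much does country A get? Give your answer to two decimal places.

By backward induction:
Round 5 (country A proposes): country B will accept anything ≥ 0, so country A offers 0 and keeps 400.
Round 4 (country B proposes): country A can get 400 next round, worth 0.69 × 400 = 276 now. Country B offers 276 and keeps 400 − 276 = 124.
Round 3 (country A proposes): country B can get 124 next round, worth 0.9 × 124 = 111.6 now; country A offers that and keeps 288.4.
Round 2 (country B proposes): country A can get 288.4 next round, worth 0.69 × 288.4 = 198.996 now; country B offers that and keeps 201.004.
Round 1 (country A proposes): country B can get 201.004 next round, worth 0.9 × 201.004 = 180.9036 now; country A offers that and keeps 219.0964.

219.10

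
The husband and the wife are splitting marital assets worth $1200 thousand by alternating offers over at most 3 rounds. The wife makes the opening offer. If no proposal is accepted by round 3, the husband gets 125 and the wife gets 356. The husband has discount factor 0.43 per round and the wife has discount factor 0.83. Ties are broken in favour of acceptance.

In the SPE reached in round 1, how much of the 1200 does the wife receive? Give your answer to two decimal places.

Round 3 (the wife proposes): the husband gets 125 if talks fail, so the wife offers 125 and keeps 1075.
Round 2 (the husband proposes): the wife can get 1075 next round, worth 0.83 × 1075 = 892.25 now. The husband offers 892.25 and keeps 1200 − 892.25 = 307.75.
Round 1 (the wife proposes): the husband can get 307.75 next round, worth 0.43 × 307.75 = 132.3325 now. The wife offers 132.3325 and keeps 1200 − 132.3325 = 1067.6675.

1067.67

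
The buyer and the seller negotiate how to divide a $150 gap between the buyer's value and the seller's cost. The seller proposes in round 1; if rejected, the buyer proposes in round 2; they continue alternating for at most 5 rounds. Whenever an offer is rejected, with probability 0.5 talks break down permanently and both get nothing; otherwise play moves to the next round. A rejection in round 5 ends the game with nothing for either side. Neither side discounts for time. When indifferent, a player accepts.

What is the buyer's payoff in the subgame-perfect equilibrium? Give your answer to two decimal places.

46.88

By backward induction:
Round 5 (the seller proposes): rejection yields 0 for the buyer; the seller offers 0 and keeps 150.
Round 4 (the buyer proposes): rejecting gives the seller an expected 0.5 × 150 = 75. The buyer offers 75 and keeps 150 − 75 = 75.
Round 3 (the seller proposes): rejecting gives the buyer an expected 0.5 × 75 = 37.5. The seller offers 37.5 and keeps 150 − 37.5 = 112.5.
Round 2 (the buyer proposes): rejecting gives the seller an expected 0.5 × 112.5 = 56.25; the buyer offers that and keeps 93.75.
Round 1 (the seller proposes): rejecting gives the buyer an expected 0.5 × 93.75 = 46.875, so the seller offers 46.875, keeping 103.125.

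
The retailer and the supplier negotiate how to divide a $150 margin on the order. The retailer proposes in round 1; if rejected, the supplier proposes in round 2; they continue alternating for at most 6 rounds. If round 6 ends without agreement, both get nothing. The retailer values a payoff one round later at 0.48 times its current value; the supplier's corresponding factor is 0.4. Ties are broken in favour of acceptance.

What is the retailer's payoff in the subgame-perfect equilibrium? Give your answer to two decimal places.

Round 6 (the supplier proposes): rejection yields 0 for the retailer; the supplier offers 0 and keeps 150.
Round 5 (the retailer proposes): the supplier can get 150 next round, worth 0.4 × 150 = 60 now. The retailer offers 60 and keeps 150 − 60 = 90.
Round 4 (the supplier proposes): the retailer can get 90 next round, worth 0.48 × 90 = 43.2 now. The supplier offers 43.2 and keeps 150 − 43.2 = 106.8.
Round 3 (the retailer proposes): the supplier can get 106.8 next round, worth 0.4 × 106.8 = 42.72 now. The retailer offers 42.72 and keeps 150 − 42.72 = 107.28.
Round 2 (the supplier proposes): the retailer can get 107.28 next round, worth 0.48 × 107.28 = 51.4944 now, so the supplier offers 51.4944, keeping 98.5056.
Round 1 (the retailer proposes): the supplier can get 98.5056 next round, worth 0.4 × 98.5056 = 39.40224 now; the retailer offers that and keeps 110.59776.

110.60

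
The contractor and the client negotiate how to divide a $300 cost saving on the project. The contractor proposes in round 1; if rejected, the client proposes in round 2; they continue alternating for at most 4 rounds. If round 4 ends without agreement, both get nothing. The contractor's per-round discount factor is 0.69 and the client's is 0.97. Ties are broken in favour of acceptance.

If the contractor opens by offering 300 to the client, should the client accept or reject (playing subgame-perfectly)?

Work out the client's continuation value if the offer is rejected.
Round 4 (the client proposes): rejection yields 0 for the contractor; the client offers 0 and keeps 300.
Round 3 (the contractor proposes): the client can get 300 next round, worth 0.97 × 300 = 291 now. The contractor offers 291 and keeps 300 − 291 = 9.
Round 2 (the client proposes): the contractor can get 9 next round, worth 0.69 × 9 = 6.21 now, so the client offers 6.21, keeping 293.79.
So by rejecting in round 1, the client gets 293.79 next round, worth 0.97 × 293.79 = 284.9763 now.
Offer 300 ≥ 284.9763, so the client accepts.

Accept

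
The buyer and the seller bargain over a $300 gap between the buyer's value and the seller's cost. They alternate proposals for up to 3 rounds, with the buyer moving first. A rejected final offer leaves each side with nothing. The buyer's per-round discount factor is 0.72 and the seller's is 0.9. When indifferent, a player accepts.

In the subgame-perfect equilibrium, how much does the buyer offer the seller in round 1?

75.6

Round 3 (the buyer proposes): rejection yields 0 for the seller; the buyer offers 0 and keeps 300.
Round 2 (the seller proposes): the buyer can get 300 next round, worth 0.72 × 300 = 216 now. The seller offers 216 and keeps 300 − 216 = 84.
Round 1 (the buyer proposes): the seller can get 84 next round, worth 0.9 × 84 = 75.6 now; the buyer offers that and keeps 224.4.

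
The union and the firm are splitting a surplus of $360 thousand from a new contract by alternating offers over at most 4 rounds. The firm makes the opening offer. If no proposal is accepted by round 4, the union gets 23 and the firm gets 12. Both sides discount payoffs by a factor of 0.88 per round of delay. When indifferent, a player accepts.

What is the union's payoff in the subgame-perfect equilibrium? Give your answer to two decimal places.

Round 4 (the union proposes): the firm gets 12 if talks fail, so the union offers 12 and keeps 348.
Round 3 (the firm proposes): the union can get 348 next round, worth 0.88 × 348 = 306.24 now; the firm offers that and keeps 53.76.
Round 2 (the union proposes): the firm can get 53.76 next round, worth 0.88 × 53.76 = 47.3088 now, so the union offers 47.3088, keeping 312.6912.
Round 1 (the firm proposes): the union can get 312.6912 next round, worth 0.88 × 312.6912 = 275.168256 now, so the firm offers 275.168256, keeping 84.831744.

275.17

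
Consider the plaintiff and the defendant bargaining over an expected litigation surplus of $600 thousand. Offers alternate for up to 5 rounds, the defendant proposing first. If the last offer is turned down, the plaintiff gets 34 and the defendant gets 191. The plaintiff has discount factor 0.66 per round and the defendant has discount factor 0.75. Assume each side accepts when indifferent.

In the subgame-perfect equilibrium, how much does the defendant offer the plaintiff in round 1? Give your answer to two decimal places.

156.34

By backward induction:
Round 5 (the defendant proposes): the plaintiff gets 34 if talks fail, so the defendant offers 34 and keeps 566.
Round 4 (the plaintiff proposes): the defendant can get 566 next round, worth 0.75 × 566 = 424.5 now, so the plaintiff offers 424.5, keeping 175.5.
Round 3 (the defendant proposes): the plaintiff can get 175.5 next round, worth 0.66 × 175.5 = 115.83 now, so the defendant offers 115.83, keeping 484.17.
Round 2 (the plaintiff proposes): the defendant can get 484.17 next round, worth 0.75 × 484.17 = 363.1275 now, so the plaintiff offers 363.1275, keeping 236.8725.
Round 1 (the defendant proposes): the plaintiff can get 236.8725 next round, worth 0.66 × 236.8725 = 156.33585 now, so the defendant offers 156.33585, keeping 443.66415.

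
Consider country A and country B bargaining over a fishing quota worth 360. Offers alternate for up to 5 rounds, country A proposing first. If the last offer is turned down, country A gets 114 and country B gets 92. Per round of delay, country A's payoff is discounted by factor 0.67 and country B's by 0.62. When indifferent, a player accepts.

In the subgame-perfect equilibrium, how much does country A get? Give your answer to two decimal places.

By backward induction:
Round 5 (country A proposes): country B gets 92 if talks fail, so country A offers 92 and keeps 268.
Round 4 (country B proposes): country A can get 268 next round, worth 0.67 × 268 = 179.56 now, so country B offers 179.56, keeping 180.44.
Round 3 (country A proposes): country B can get 180.44 next round, worth 0.62 × 180.44 = 111.8728 now, so country A offers 111.8728, keeping 248.1272.
Round 2 (country B proposes): country A can get 248.1272 next round, worth 0.67 × 248.1272 = 166.245224 now, so country B offers 166.245224, keeping 193.754776.
Round 1 (country A proposes): country B can get 193.754776 next round, worth 0.62 × 193.754776 = 120.12796112 now; country A offers that and keeps 239.87203888.

239.87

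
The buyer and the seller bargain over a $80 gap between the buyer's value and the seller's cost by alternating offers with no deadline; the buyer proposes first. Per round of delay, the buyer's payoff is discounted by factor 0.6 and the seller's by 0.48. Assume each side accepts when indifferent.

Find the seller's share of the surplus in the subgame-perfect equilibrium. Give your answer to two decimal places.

Let x be the buyer's share when the buyer proposes and y be the seller's share when the seller proposes.
The seller accepts iff offered ≥ 0.48·y, so x = 80 − 0.48y. Symmetrically y = 80 − 0.6x.
Substituting: x = 80 − 0.48(80 − 0.6x), giving x(1 − 0.6·0.48) = 80(1 − 0.48).
So x = 80 × 0.52 / 0.712 ≈ 58.4270, and the seller receives 80 − x ≈ 21.5730.

21.57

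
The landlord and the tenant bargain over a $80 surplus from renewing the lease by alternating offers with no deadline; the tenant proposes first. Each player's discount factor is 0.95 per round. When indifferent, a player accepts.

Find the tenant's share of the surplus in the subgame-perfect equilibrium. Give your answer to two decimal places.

In a stationary SPE each proposer offers the other exactly their discounted continuation value.
If the tenant keeps x when proposing and the landlord keeps y when proposing, then x = 80 − 0.95y and y = 80 − 0.95x.
Solving: x = 80(1 − 0.95) / (1 − 0.95·0.95) = 4 / 0.0975 ≈ 41.0256.
The landlord gets 80 − 41.0256 ≈ 38.9744.

41.03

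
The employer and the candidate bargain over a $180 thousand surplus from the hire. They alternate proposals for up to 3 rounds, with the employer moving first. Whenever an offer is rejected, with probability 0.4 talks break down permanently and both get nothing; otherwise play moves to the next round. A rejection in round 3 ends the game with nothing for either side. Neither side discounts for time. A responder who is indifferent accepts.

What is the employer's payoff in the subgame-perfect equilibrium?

Round 3 (the employer proposes): the candidate will accept anything ≥ 0, so the employer offers 0 and keeps 180.
Round 2 (the candidate proposes): rejecting gives the employer an expected 0.6 × 180 = 108; the candidate offers that and keeps 72.
Round 1 (the employer proposes): rejecting gives the candidate an expected 0.6 × 72 = 43.2, so the employer offers 43.2, keeping 136.8.

136.8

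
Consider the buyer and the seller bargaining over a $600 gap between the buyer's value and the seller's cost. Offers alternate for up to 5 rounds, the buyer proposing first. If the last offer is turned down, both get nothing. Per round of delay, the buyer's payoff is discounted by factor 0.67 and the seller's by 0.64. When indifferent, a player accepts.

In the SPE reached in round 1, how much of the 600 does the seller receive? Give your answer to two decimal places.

Round 5 (the buyer proposes): the seller will accept anything ≥ 0, so the buyer offers 0 and keeps 600.
Round 4 (the seller proposes): the buyer can get 600 next round, worth 0.67 × 600 = 402 now, so the seller offers 402, keeping 198.
Round 3 (the buyer proposes): the seller can get 198 next round, worth 0.64 × 198 = 126.72 now; the buyer offers that and keeps 473.28.
Round 2 (the seller proposes): the buyer can get 473.28 next round, worth 0.67 × 473.28 = 317.0976 now; the seller offers that and keeps 282.9024.
Round 1 (the buyer proposes): the seller can get 282.9024 next round, worth 0.64 × 282.9024 = 181.057536 now; the buyer offers that and keeps 418.942464.

181.06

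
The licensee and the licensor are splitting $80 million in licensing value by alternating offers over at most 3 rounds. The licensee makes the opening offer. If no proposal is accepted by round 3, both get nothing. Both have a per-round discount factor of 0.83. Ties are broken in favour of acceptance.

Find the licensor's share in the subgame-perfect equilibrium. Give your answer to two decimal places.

11.29

Round 3 (the licensee proposes): rejection yields 0 for the licensor; the licensee offers 0 and keeps 80.
Round 2 (the licensor proposes): the licensee can get 80 next round, worth 0.83 × 80 = 66.4 now; the licensor offers that and keeps 13.6.
Round 1 (the licensee proposes): the licensor can get 13.6 next round, worth 0.83 × 13.6 = 11.288 now, so the licensee offers 11.288, keeping 68.712.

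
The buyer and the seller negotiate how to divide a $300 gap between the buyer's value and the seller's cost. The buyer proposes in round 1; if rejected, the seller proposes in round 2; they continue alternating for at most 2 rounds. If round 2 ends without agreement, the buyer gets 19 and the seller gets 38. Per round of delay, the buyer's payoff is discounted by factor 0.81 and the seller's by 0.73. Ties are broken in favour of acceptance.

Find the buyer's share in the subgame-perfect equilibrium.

94.87

Round 2 (the seller proposes): the buyer gets 19 if talks fail, so the seller offers 19 and keeps 281.
Round 1 (the buyer proposes): the seller can get 281 next round, worth 0.73 × 281 = 205.13 now, so the buyer offers 205.13, keeping 94.87.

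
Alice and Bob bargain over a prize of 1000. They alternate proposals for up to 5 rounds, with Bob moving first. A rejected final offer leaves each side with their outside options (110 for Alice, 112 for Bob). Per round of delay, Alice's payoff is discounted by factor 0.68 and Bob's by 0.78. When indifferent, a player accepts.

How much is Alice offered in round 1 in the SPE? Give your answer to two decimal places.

Round 5 (Bob proposes): Alice gets 110 if talks fail, so Bob offers 110 and keeps 890.
Round 4 (Alice proposes): Bob can get 890 next round, worth 0.78 × 890 = 694.2 now; Alice offers that and keeps 305.8.
Round 3 (Bob proposes): Alice can get 305.8 next round, worth 0.68 × 305.8 = 207.944 now. Bob offers 207.944 and keeps 1000 − 207.944 = 792.056.
Round 2 (Alice proposes): Bob can get 792.056 next round, worth 0.78 × 792.056 = 617.80368 now. Alice offers 617.80368 and keeps 1000 − 617.80368 = 382.19632.
Round 1 (Bob proposes): Alice can get 382.19632 next round, worth 0.68 × 382.19632 = 259.8934976 now, so Bob offers 259.8934976, keeping 740.1065024.

259.89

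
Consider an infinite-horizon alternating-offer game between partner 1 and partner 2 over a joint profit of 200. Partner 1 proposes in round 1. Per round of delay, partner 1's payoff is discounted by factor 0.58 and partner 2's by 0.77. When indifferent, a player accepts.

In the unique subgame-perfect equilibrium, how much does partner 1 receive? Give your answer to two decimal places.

Let x be partner 1's share when partner 1 proposes and y be partner 2's share when partner 2 proposes.
Partner 2 accepts iff offered ≥ 0.77·y, so x = 200 − 0.77y. Symmetrically y = 200 − 0.58x.
Substituting: x = 200 − 0.77(200 − 0.58x), giving x(1 − 0.58·0.77) = 200(1 − 0.77).
So x = 200 × 0.23 / 0.5534 ≈ 83.1225, and partner 2 receives 200 − x ≈ 116.8775.

83.12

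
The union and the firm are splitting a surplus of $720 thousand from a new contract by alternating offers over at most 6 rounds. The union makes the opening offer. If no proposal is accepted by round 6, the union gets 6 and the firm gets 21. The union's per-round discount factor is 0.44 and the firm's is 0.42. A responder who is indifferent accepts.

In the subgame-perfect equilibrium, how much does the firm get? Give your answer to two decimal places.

Round 6 (the firm proposes): the union gets 6 if talks fail, so the firm offers 6 and keeps 714.
Round 5 (the union proposes): the firm can get 714 next round, worth 0.42 × 714 = 299.88 now, so the union offers 299.88, keeping 420.12.
Round 4 (the firm proposes): the union can get 420.12 next round, worth 0.44 × 420.12 = 184.8528 now. The firm offers 184.8528 and keeps 720 − 184.8528 = 535.1472.
Round 3 (the union proposes): the firm can get 535.1472 next round, worth 0.42 × 535.1472 = 224.761824 now; the union offers that and keeps 495.238176.
Round 2 (the firm proposes): the union can get 495.238176 next round, worth 0.44 × 495.238176 = 217.90479744 now, so the firm offers 217.90479744, keeping 502.09520256.
Round 1 (the union proposes): the firm can get 502.09520256 next round, worth 0.42 × 502.09520256 = 210.8799850752 now. The union offers 210.8799850752 and keeps 720 − 210.8799850752 = 509.1200149248.

210.88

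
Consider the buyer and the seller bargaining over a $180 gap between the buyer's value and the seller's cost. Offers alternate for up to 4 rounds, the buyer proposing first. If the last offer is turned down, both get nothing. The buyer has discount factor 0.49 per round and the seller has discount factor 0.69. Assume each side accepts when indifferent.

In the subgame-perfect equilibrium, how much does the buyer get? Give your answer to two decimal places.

74.67

Round 4 (the seller proposes): the buyer will accept anything ≥ 0, so the seller offers 0 and keeps 180.
Round 3 (the buyer proposes): the seller can get 180 next round, worth 0.69 × 180 = 124.2 now. The buyer offers 124.2 and keeps 180 − 124.2 = 55.8.
Round 2 (the seller proposes): the buyer can get 55.8 next round, worth 0.49 × 55.8 = 27.342 now, so the seller offers 27.342, keeping 152.658.
Round 1 (the buyer proposes): the seller can get 152.658 next round, worth 0.69 × 152.658 = 105.33402 now. The buyer offers 105.33402 and keeps 180 − 105.33402 = 74.66598.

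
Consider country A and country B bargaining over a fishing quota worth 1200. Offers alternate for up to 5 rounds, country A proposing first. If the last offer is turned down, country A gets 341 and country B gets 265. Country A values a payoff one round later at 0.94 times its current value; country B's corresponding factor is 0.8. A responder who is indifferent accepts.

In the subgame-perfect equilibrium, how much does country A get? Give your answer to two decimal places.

Round 5 (country A proposes): country B gets 265 if talks fail, so country A offers 265 and keeps 935.
Round 4 (country B proposes): country A can get 935 next round, worth 0.94 × 935 = 878.9 now. Country B offers 878.9 and keeps 1200 − 878.9 = 321.1.
Round 3 (country A proposes): country B can get 321.1 next round, worth 0.8 × 321.1 = 256.88 now, so country A offers 256.88, keeping 943.12.
Round 2 (country B proposes): country A can get 943.12 next round, worth 0.94 × 943.12 = 886.5328 now, so country B offers 886.5328, keeping 313.4672.
Round 1 (country A proposes): country B can get 313.4672 next round, worth 0.8 × 313.4672 = 250.77376 now; country A offers that and keeps 949.22624.

949.23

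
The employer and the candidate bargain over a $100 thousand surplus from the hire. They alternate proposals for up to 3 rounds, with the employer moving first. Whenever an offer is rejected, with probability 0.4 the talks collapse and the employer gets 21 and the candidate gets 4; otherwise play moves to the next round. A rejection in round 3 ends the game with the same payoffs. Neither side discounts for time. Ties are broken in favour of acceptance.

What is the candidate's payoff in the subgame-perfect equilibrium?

22

Round 3 (the employer proposes): the candidate gets 4 if talks fail, so the employer offers 4 and keeps 96.
Round 2 (the candidate proposes): rejecting gives the employer an expected 0.6 × 96 + 0.4 × 21 = 66, so the candidate offers 66, keeping 34.
Round 1 (the employer proposes): rejecting gives the candidate an expected 0.6 × 34 + 0.4 × 4 = 22. The employer offers 22 and keeps 100 − 22 = 78.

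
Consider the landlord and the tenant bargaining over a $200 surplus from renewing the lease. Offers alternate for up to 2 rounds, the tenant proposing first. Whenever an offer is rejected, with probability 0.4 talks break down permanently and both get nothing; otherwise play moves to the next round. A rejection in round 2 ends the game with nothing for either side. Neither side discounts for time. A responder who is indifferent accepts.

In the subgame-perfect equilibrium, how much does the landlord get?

Round 2 (the landlord proposes): rejection yields 0 for the tenant; the landlord offers 0 and keeps 200.
Round 1 (the tenant proposes): rejecting gives the landlord an expected 0.6 × 200 = 120; the tenant offers that and keeps 80.

120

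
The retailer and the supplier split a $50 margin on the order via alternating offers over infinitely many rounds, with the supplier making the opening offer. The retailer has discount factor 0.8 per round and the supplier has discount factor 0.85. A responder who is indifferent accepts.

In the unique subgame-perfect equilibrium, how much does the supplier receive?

When the supplier proposes, the retailer accepts any offer worth at least 0.8 times what the retailer would get by proposing next round; and vice versa.
This gives x = 50 − 0.8y and y = 50 − 0.85x, where x and y are each side's share when it proposes.
Hence (1 − 0.8·0.85)x = 50(1 − 0.8), i.e. 0.32·x = 10.
x = 31.25; the retailer's share is 50 − x = 18.75.

31.25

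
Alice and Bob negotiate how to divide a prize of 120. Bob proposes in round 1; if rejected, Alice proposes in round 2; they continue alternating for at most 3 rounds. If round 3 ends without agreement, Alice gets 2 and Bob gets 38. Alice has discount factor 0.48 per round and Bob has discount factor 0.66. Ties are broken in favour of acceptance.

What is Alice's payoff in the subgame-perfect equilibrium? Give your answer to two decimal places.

20.22

Round 3 (Bob proposes): Alice gets 2 if talks fail, so Bob offers 2 and keeps 118.
Round 2 (Alice proposes): Bob can get 118 next round, worth 0.66 × 118 = 77.88 now. Alice offers 77.88 and keeps 120 − 77.88 = 42.12.
Round 1 (Bob proposes): Alice can get 42.12 next round, worth 0.48 × 42.12 = 20.2176 now. Bob offers 20.2176 and keeps 120 − 20.2176 = 99.7824.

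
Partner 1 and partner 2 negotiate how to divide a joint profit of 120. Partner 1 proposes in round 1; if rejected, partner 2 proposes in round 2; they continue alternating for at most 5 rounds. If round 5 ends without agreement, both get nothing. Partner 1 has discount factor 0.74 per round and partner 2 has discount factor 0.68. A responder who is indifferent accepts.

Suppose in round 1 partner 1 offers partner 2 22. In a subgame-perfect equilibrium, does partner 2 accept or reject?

Reject

Round 5 (partner 1 proposes): partner 2 will accept anything ≥ 0, so partner 1 offers 0 and keeps 120.
Round 4 (partner 2 proposes): partner 1 can get 120 next round, worth 0.74 × 120 = 88.8 now. Partner 2 offers 88.8 and keeps 120 − 88.8 = 31.2.
Round 3 (partner 1 proposes): partner 2 can get 31.2 next round, worth 0.68 × 31.2 = 21.216 now. Partner 1 offers 21.216 and keeps 120 − 21.216 = 98.784.
Round 2 (partner 2 proposes): partner 1 can get 98.784 next round, worth 0.74 × 98.784 = 73.10016 now. Partner 2 offers 73.10016 and keeps 120 − 73.10016 = 46.89984.
So by rejecting in round 1, partner 2 gets 46.89984 next round, worth 0.68 × 46.89984 = 31.8918912 now.
Offer 22 < 31.8918912, so partner 2 rejects.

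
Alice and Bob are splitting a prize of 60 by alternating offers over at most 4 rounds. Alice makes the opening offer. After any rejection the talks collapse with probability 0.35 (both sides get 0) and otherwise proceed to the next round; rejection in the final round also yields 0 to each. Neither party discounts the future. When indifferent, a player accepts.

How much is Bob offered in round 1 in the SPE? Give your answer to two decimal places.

30.13

Round 4 (Bob proposes): rejection yields 0 for Alice; Bob offers 0 and keeps 60.
Round 3 (Alice proposes): rejecting gives Bob an expected 0.65 × 60 = 39; Alice offers that and keeps 21.
Round 2 (Bob proposes): rejecting gives Alice an expected 0.65 × 21 = 13.65; Bob offers that and keeps 46.35.
Round 1 (Alice proposes): rejecting gives Bob an expected 0.65 × 46.35 = 30.1275, so Alice offers 30.1275, keeping 29.8725.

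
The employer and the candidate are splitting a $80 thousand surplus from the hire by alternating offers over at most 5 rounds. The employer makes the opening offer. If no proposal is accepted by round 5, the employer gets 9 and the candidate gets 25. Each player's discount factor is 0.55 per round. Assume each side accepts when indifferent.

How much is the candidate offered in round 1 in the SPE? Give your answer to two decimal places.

28.08

Round 5 (the employer proposes): the candidate gets 25 if talks fail, so the employer offers 25 and keeps 55.
Round 4 (the candidate proposes): the employer can get 55 next round, worth 0.55 × 55 = 30.25 now, so the candidate offers 30.25, keeping 49.75.
Round 3 (the employer proposes): the candidate can get 49.75 next round, worth 0.55 × 49.75 = 27.3625 now. The employer offers 27.3625 and keeps 80 − 27.3625 = 52.6375.
Round 2 (the candidate proposes): the employer can get 52.6375 next round, worth 0.55 × 52.6375 = 28.950625 now; the candidate offers that and keeps 51.049375.
Round 1 (the employer proposes): the candidate can get 51.049375 next round, worth 0.55 × 51.049375 = 28.07715625 now. The employer offers 28.07715625 and keeps 80 − 28.07715625 = 51.92284375.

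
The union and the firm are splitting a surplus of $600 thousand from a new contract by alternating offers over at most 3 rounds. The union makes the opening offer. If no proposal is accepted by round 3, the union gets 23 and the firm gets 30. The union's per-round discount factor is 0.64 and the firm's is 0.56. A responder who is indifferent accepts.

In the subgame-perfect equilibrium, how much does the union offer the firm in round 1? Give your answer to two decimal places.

Round 3 (the union proposes): the firm gets 30 if talks fail, so the union offers 30 and keeps 570.
Round 2 (the firm proposes): the union can get 570 next round, worth 0.64 × 570 = 364.8 now, so the firm offers 364.8, keeping 235.2.
Round 1 (the union proposes): the firm can get 235.2 next round, worth 0.56 × 235.2 = 131.712 now, so the union offers 131.712, keeping 468.288.

131.71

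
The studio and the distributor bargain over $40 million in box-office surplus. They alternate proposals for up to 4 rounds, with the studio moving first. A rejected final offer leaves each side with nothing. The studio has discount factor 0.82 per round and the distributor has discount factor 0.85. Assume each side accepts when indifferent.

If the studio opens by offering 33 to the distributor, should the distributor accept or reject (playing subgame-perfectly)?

Accept

Round 4 (the distributor proposes): the studio will accept anything ≥ 0, so the distributor offers 0 and keeps 40.
Round 3 (the studio proposes): the distributor can get 40 next round, worth 0.85 × 40 = 34 now, so the studio offers 34, keeping 6.
Round 2 (the distributor proposes): the studio can get 6 next round, worth 0.82 × 6 = 4.92 now. The distributor offers 4.92 and keeps 40 − 4.92 = 35.08.
So by rejecting in round 1, the distributor gets 35.08 next round, worth 0.85 × 35.08 = 29.818 now.
Offer 33 ≥ 29.818, so the distributor accepts.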